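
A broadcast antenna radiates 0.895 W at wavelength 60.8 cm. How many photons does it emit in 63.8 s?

1.75 × 10^26 photons

Total energy: E_total = P·t = 0.895 × 63.8 = 57.10 J.
Per-photon energy: E = 3.267 × 10^-25 J.
N = E_total / E_photon = 1.75 × 10^26.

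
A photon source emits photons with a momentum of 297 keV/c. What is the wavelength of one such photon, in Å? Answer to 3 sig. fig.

In SI units: p = 297 keV/c = 1.5873e-22 kg·m/s.
Apply λ = h/p: λ = 4.175e-12 m.
Converting to Å: λ = 0.04175 Å ≈ 0.0417 Å.

0.0417 Å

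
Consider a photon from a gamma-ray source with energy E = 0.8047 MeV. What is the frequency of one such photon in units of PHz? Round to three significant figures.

1.95 × 10^5 PHz

In SI units: E = 0.8047 MeV = 1.2893 × 10^-13 J.
The photon relation is f = E/h, giving f = 1.946 × 10^20 Hz.
Converting to PHz: f = 194600 PHz ≈ 1.95 × 10^5 PHz.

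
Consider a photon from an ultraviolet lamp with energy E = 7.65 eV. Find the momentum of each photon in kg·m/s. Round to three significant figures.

4.09 × 10^-27 kg·m/s

Convert to SI: E = 7.65 eV = 1.2257 × 10^-18 J.
The photon relation is p = E/c, giving p = 4.088 × 10^-27 kg·m/s.
So p ≈ 4.09 × 10^-27 kg·m/s.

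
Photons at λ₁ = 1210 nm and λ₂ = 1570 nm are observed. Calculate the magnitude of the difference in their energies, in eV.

Using E = hc/λ: E₁ = 1.642e-19 J, E₂ = 1.265e-19 J.
|ΔE| = |1.642e-19 − 1.265e-19| = 3.76e-20 J = 0.235 eV.

0.235 eV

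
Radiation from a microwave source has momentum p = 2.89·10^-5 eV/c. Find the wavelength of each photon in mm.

42.9 mm

Use h = 6.62607015·10^-34 J·s, c = 2.99792458·10^8 m/s, 1 eV = 1.602176634·10^-19 J.
In SI units: p = 2.89·10^-5 eV/c = 1.5445·10^-32 kg·m/s.
Since λ = h/p for a photon, λ = 0.04290 m.
Converting to mm: λ = 42.90 mm ≈ 42.9 mm.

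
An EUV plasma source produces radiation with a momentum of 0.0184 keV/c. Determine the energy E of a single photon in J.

In SI units: p = 0.0184 keV/c = 9.8335·10^-27 kg·m/s.
Since E = pc for a photon, E = 2.948·10^-18 J.
So E ≈ 2.95·10^-18 J.

2.95·10^-18 J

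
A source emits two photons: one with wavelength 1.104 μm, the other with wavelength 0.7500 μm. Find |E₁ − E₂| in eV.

Using E = hc/λ: E₁ = 1.7993 × 10^-19 J, E₂ = 2.6486 × 10^-19 J.
|ΔE| = |1.7993 × 10^-19 − 2.6486 × 10^-19| = 8.49 × 10^-20 J = 0.530 eV.

0.530 eV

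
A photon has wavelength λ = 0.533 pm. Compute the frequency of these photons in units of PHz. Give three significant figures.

5.62 × 10^5 PHz

(c = 2.99792458 × 10^8 m/s.)
In SI units: λ = 0.533 pm = 5.33 × 10^-13 m.
Since f = c/λ for a photon, f = 5.625 × 10^20 Hz.
Converting to PHz: f = 562500 PHz ≈ 5.62 × 10^5 PHz.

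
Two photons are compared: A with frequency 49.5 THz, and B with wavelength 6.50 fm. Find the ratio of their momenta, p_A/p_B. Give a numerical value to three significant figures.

1.07 × 10^-9

p_A = 1.094 × 10^-28 kg·m/s (from frequency = 49.5 THz, via p = hf/c).
p_B = 1.019 × 10^-19 kg·m/s (from wavelength = 6.50 fm, via p = h/λ).
Ratio = 1.094 × 10^-28 / 1.019 × 10^-19 = 1.07 × 10^-9.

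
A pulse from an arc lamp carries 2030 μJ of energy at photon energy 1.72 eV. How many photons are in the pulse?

7.37 × 10^15 photons

Per-photon energy: E = 2.756 × 10^-19 J (from energy = 1.72 eV).
N = E_total / E_photon = 0.00203 J / 2.756 × 10^-19 J = 7.37 × 10^15.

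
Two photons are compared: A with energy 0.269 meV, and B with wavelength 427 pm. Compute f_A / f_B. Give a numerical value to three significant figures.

9.26·10^-8

f_A = 6.504·10^10 Hz (from energy = 0.269 meV, via f = E/h).
f_B = 7.021·10^17 Hz (from wavelength = 427 pm, via f = c/λ).
Ratio = 6.504·10^10 / 7.021·10^17 = 9.26·10^-8.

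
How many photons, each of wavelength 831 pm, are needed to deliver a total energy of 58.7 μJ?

2.46e11 photons

Per-photon energy: E = 2.390e-16 J (from wavelength = 831 pm).
N = E_total / E_photon = 5.87e-5 J / 2.390e-16 J = 2.46e11.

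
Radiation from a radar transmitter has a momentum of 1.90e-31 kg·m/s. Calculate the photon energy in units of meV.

0.356 meV

Take c = 2.99792458e8 m/s, 1 eV = 1.602176634e-19 J.
Since E = pc for a photon, E = 5.696e-23 J.
Converting to meV: E = 0.3555 meV ≈ 0.356 meV.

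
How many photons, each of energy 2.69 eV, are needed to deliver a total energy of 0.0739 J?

1.71·10^17 photons

Per-photon energy: E = 4.310·10^-19 J (from energy = 2.69 eV).
N = E_total / E_photon = 0.0739 J / 4.310·10^-19 J = 1.71·10^17.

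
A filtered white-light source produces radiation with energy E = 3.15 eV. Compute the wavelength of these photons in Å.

Convert to SI: E = 3.15 eV = 5.0469 × 10^-19 J.
For a photon λ = hc/E, so λ = 3.936 × 10^-7 m.
Converting to Å: λ = 3936 Å ≈ 3940 Å.

3940 Å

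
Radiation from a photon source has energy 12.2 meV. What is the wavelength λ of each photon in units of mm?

0.102 mm

(h = 6.62607015e-34 J·s, c = 2.99792458e8 m/s, 1 eV = 1.602176634e-19 J.)
First convert: E = 12.2 meV = 1.9547e-21 J.
For a photon λ = hc/E, so λ = 1.016e-4 m.
Converting to mm: λ = 0.1016 mm ≈ 0.102 mm.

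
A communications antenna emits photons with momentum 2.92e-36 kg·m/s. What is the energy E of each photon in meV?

Since E = pc for a photon, E = 8.754e-28 J.
Converting to meV: E = 5.464e-6 meV ≈ 5.46e-6 meV.

5.46e-6 meV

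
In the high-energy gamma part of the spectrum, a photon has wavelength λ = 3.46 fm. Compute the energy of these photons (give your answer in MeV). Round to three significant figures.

First convert: λ = 3.46 fm = 3.46e-15 m.
The photon relation is E = hc/λ, giving E = 5.741e-11 J.
Converting to MeV: E = 358.3 MeV ≈ 358 MeV.

358 MeV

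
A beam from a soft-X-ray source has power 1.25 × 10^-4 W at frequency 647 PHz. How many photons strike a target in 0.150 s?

Total energy: E_total = P·t = 1.25 × 10^-4 × 0.150 = 1.875 × 10^-5 J.
Per-photon energy: E = 4.287 × 10^-16 J.
N = E_total / E_photon = 4.37 × 10^10.

4.37 × 10^10 photons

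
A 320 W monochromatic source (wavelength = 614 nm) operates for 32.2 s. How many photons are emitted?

Total energy: E_total = P·t = 320 × 32.2 = 10300 J.
Per-photon energy: E = 3.235 × 10^-19 J.
N = E_total / E_photon = 3.18 × 10^22.

3.18 × 10^22 photons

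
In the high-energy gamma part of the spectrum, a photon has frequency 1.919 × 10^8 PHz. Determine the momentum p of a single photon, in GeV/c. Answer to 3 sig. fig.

Use h = 6.62607015 × 10^-34 J·s, c = 2.99792458 × 10^8 m/s, 1 eV = 1.602176634 × 10^-19 J.
In SI units: f = 1.919 × 10^8 PHz = 1.919 × 10^23 Hz.
Apply p = hf/c: p = 4.241 × 10^-19 kg·m/s.
Converting to GeV/c: p = 0.7936 GeV/c ≈ 0.794 GeV/c.

0.794 GeV/c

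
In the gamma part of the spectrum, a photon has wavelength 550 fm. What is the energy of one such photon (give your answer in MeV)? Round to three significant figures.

First convert: λ = 550 fm = 5.5e-13 m.
For a photon E = hc/λ, so E = 3.612e-13 J.
Converting to MeV: E = 2.254 MeV ≈ 2.25 MeV.

2.25 MeV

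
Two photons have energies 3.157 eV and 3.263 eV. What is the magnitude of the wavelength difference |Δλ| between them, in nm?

12.8 nm

Using λ = hc/E: λ₁ = 3.9273e-7 m, λ₂ = 3.7997e-7 m.
|Δλ| = |3.9273e-7 − 3.7997e-7| = 1.28e-8 m = 12.8 nm.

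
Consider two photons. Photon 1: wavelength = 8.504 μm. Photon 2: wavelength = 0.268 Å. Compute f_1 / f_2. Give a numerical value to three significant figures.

3.15 × 10^-6

f_1 = 3.525 × 10^13 Hz (from wavelength = 8.504 μm, via f = c/λ).
f_2 = 1.119 × 10^19 Hz (from wavelength = 0.268 Å, via f = c/λ).
Ratio = 3.525 × 10^13 / 1.119 × 10^19 = 3.15 × 10^-6.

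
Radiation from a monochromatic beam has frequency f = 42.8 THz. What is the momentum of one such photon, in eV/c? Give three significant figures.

(h = 6.62607015·10^-34 J·s, c = 2.99792458·10^8 m/s, 1 eV = 1.602176634·10^-19 J.)
Convert to SI: f = 42.8 THz = 4.28·10^13 Hz.
Since p = hf/c for a photon, p = 9.460·10^-29 kg·m/s.
Converting to eV/c: p = 0.1770 eV/c ≈ 0.177 eV/c.

0.177 eV/c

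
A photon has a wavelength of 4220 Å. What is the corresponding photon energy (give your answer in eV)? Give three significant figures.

Take h = 6.62607015·10^-34 J·s, c = 2.99792458·10^8 m/s, 1 eV = 1.602176634·10^-19 J.
In SI units: λ = 4220 Å = 4.22·10^-7 m.
Apply E = hc/λ: E = 4.707·10^-19 J.
Converting to eV: E = 2.938 eV ≈ 2.94 eV.

2.94 eV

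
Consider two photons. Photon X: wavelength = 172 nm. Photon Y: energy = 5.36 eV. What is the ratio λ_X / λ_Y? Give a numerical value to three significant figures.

λ_X = 1.720 × 10^-7 m (from wavelength = 172 nm, via λ given directly).
λ_Y = 2.313 × 10^-7 m (from energy = 5.36 eV, via λ = hc/E).
Ratio = 1.720 × 10^-7 / 2.313 × 10^-7 = 0.744.

0.744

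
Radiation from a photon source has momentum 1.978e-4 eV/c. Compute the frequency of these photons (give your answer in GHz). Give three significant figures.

47.8 GHz

Convert to SI: p = 1.978e-4 eV/c = 1.0571e-31 kg·m/s.
For a photon f = pc/h, so f = 4.783e10 Hz.
Converting to GHz: f = 47.83 GHz ≈ 47.8 GHz.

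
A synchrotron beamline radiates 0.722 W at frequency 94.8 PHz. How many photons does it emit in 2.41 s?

2.77·10^16 photons

Total energy: E_total = P·t = 0.722 × 2.41 = 1.740 J.
Per-photon energy: E = 6.282·10^-17 J.
N = E_total / E_photon = 2.77·10^16.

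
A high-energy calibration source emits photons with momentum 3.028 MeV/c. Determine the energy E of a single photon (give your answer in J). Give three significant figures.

4.85e-13 J

Take c = 2.99792458e8 m/s, 1 eV = 1.602176634e-19 J.
Convert to SI: p = 3.028 MeV/c = 1.6182e-21 kg·m/s.
The photon relation is E = pc, giving E = 4.851e-13 J.
So E ≈ 4.85e-13 J.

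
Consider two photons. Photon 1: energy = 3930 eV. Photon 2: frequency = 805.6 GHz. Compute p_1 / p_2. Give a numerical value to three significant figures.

p_1 = 2.100 × 10^-24 kg·m/s (from energy = 3930 eV, via p = E/c).
p_2 = 1.781 × 10^-30 kg·m/s (from frequency = 805.6 GHz, via p = hf/c).
Ratio = 2.100 × 10^-24 / 1.781 × 10^-30 = 1.18 × 10^6.

1.18 × 10^6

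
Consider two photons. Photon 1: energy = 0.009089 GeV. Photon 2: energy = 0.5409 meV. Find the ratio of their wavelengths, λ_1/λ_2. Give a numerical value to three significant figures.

5.95e-11

λ_1 = 1.364e-13 m (from energy = 0.009089 GeV, via λ = hc/E).
λ_2 = 0.002292 m (from energy = 0.5409 meV, via λ = hc/E).
Ratio = 1.364e-13 / 0.002292 = 5.95e-11.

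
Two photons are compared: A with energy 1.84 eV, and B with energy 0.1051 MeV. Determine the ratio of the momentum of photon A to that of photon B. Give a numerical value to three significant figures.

1.75 × 10^-5

p_A = 9.833 × 10^-28 kg·m/s (from energy = 1.84 eV, via p = E/c).
p_B = 5.617 × 10^-23 kg·m/s (from energy = 0.1051 MeV, via p = E/c).
Ratio = 9.833 × 10^-28 / 5.617 × 10^-23 = 1.75 × 10^-5.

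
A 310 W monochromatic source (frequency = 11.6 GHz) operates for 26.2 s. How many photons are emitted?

Total energy: E_total = P·t = 310 × 26.2 = 8122 J.
Per-photon energy: E = 7.686 × 10^-24 J.
N = E_total / E_photon = 1.06 × 10^27.

1.06 × 10^27 photons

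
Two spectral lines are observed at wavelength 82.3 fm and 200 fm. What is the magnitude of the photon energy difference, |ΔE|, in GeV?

8.87 × 10^-3 GeV

Using E = hc/λ: E₁ = 2.414 × 10^-12 J, E₂ = 9.932 × 10^-13 J.
|ΔE| = |2.414 × 10^-12 − 9.932 × 10^-13| = 1.42 × 10^-12 J = 8.87 × 10^-3 GeV.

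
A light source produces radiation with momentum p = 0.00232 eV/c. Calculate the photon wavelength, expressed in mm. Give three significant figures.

0.534 mm

(h = 6.62607015 × 10^-34 J·s, c = 2.99792458 × 10^8 m/s, 1 eV = 1.602176634 × 10^-19 J.)
Convert to SI: p = 0.00232 eV/c = 1.2399 × 10^-30 kg·m/s.
For a photon λ = h/p, so λ = 5.344 × 10^-4 m.
Converting to mm: λ = 0.5344 mm ≈ 0.534 mm.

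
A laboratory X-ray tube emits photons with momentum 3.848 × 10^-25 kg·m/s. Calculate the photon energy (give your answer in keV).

0.720 keV

(c = 2.99792458 × 10^8 m/s, 1 eV = 1.602176634 × 10^-19 J.)
The photon relation is E = pc, giving E = 1.154 × 10^-16 J.
Converting to keV: E = 0.7200 keV ≈ 0.720 keV.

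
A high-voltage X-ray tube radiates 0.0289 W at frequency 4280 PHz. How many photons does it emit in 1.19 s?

Total energy: E_total = P·t = 0.0289 × 1.19 = 0.03439 J.
Per-photon energy: E = 2.836 × 10^-15 J.
N = E_total / E_photon = 1.21 × 10^13.

1.21 × 10^13 photons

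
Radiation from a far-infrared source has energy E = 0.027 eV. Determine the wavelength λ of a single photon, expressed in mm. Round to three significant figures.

(h = 6.62607015 × 10^-34 J·s, c = 2.99792458 × 10^8 m/s, 1 eV = 1.602176634 × 10^-19 J.)
First convert: E = 0.027 eV = 4.3259 × 10^-21 J.
Apply λ = hc/E: λ = 4.592 × 10^-5 m.
Converting to mm: λ = 0.04592 mm ≈ 0.0459 mm.

0.0459 mm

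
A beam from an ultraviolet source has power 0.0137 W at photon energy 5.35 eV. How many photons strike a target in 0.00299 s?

4.78 × 10^13 photons

Total energy: E_total = P·t = 0.0137 × 0.00299 = 4.096 × 10^-5 J.
Per-photon energy: E = 8.572 × 10^-19 J.
N = E_total / E_photon = 4.78 × 10^13.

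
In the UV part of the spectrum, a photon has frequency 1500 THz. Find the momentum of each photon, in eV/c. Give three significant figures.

6.20 eV/c

Convert to SI: f = 1500 THz = 1.5 × 10^15 Hz.
Since p = hf/c for a photon, p = 3.315 × 10^-27 kg·m/s.
Converting to eV/c: p = 6.204 eV/c ≈ 6.20 eV/c.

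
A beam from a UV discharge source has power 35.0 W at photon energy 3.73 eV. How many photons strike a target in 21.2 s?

1.24·10^21 photons

Total energy: E_total = P·t = 35.0 × 21.2 = 742.0 J.
Per-photon energy: E = 5.976·10^-19 J.
N = E_total / E_photon = 1.24·10^21.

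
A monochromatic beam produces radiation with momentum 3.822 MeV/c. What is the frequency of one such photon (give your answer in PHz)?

Convert to SI: p = 3.822 MeV/c = 2.0426e-21 kg·m/s.
For a photon f = pc/h, so f = 9.242e20 Hz.
Converting to PHz: f = 924200 PHz ≈ 9.24e5 PHz.

9.24e5 PHz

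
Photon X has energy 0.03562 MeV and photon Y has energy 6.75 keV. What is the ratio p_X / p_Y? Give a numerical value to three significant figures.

5.28

p_X = 1.904 × 10^-23 kg·m/s (from energy = 0.03562 MeV, via p = E/c).
p_Y = 3.607 × 10^-24 kg·m/s (from energy = 6.75 keV, via p = E/c).
Ratio = 1.904 × 10^-23 / 3.607 × 10^-24 = 5.28.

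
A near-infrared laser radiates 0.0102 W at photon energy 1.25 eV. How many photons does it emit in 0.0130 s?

Total energy: E_total = P·t = 0.0102 × 0.0130 = 1.326·10^-4 J.
Per-photon energy: E = 2.003·10^-19 J.
N = E_total / E_photon = 6.62·10^14.

6.62·10^14 photons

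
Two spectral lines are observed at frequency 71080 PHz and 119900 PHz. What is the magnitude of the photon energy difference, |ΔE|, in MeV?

Using E = hf: E₁ = 4.7098e-14 J, E₂ = 7.9447e-14 J.
|ΔE| = |4.7098e-14 − 7.9447e-14| = 3.23e-14 J = 0.202 MeV.

0.202 MeV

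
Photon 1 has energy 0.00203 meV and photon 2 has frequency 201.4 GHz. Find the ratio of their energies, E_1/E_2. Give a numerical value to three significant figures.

2.44 × 10^-3

E_1 = 3.252 × 10^-25 J (from energy = 0.00203 meV, via E given directly).
E_2 = 1.334 × 10^-22 J (from frequency = 201.4 GHz, via E = hf).
Ratio = 3.252 × 10^-25 / 1.334 × 10^-22 = 2.44 × 10^-3.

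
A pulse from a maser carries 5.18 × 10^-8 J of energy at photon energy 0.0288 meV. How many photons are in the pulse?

1.12 × 10^16 photons

Per-photon energy: E = 4.614 × 10^-24 J (from energy = 0.0288 meV).
N = E_total / E_photon = 5.18 × 10^-8 J / 4.614 × 10^-24 J = 1.12 × 10^16.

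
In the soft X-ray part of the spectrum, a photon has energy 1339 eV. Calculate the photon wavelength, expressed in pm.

Take h = 6.62607015 × 10^-34 J·s, c = 2.99792458 × 10^8 m/s, 1 eV = 1.602176634 × 10^-19 J.
First convert: E = 1339 eV = 2.1453 × 10^-16 J.
The photon relation is λ = hc/E, giving λ = 9.259 × 10^-10 m.
Converting to pm: λ = 925.9 pm ≈ 926 pm.

926 pm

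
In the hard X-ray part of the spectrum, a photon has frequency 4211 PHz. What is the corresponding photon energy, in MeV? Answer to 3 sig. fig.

0.0174 MeV

Convert to SI: f = 4211 PHz = 4.211 × 10^18 Hz.
Since E = hf for a photon, E = 2.790 × 10^-15 J.
Converting to MeV: E = 0.01742 MeV ≈ 0.0174 MeV.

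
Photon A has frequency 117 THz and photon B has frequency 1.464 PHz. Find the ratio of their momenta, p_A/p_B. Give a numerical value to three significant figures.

p_A = 2.586 × 10^-28 kg·m/s (from frequency = 117 THz, via p = hf/c).
p_B = 3.236 × 10^-27 kg·m/s (from frequency = 1.464 PHz, via p = hf/c).
Ratio = 2.586 × 10^-28 / 3.236 × 10^-27 = 0.0799.

0.0799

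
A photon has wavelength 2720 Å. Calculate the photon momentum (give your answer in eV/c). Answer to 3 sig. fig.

4.56 eV/c

In SI units: λ = 2720 Å = 2.72 × 10^-7 m.
The photon relation is p = h/λ, giving p = 2.436 × 10^-27 kg·m/s.
Converting to eV/c: p = 4.558 eV/c ≈ 4.56 eV/c.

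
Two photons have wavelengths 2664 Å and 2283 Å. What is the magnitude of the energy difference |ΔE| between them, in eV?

0.777 eV

Using E = hc/λ: E₁ = 7.4566 × 10^-19 J, E₂ = 8.7010 × 10^-19 J.
|ΔE| = |7.4566 × 10^-19 − 8.7010 × 10^-19| = 1.24 × 10^-19 J = 0.777 eV.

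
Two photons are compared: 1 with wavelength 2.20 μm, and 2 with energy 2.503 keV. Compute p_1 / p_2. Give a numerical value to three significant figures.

p_1 = 3.012e-28 kg·m/s (from wavelength = 2.20 μm, via p = h/λ).
p_2 = 1.338e-24 kg·m/s (from energy = 2.503 keV, via p = E/c).
Ratio = 3.012e-28 / 1.338e-24 = 2.25e-4.

2.25e-4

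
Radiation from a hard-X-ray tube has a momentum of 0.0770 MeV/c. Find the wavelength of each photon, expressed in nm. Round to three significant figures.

0.0161 nm

In SI units: p = 0.0770 MeV/c = 4.1151 × 10^-23 kg·m/s.
For a photon λ = h/p, so λ = 1.610 × 10^-11 m.
Converting to nm: λ = 0.01610 nm ≈ 0.0161 nm.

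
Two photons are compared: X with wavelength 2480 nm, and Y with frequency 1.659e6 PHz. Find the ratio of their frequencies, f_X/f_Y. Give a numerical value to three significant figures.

7.29e-8

f_X = 1.209e14 Hz (from wavelength = 2480 nm, via f = c/λ).
f_Y = 1.659e21 Hz (from frequency = 1.659e6 PHz, via f given directly).
Ratio = 1.209e14 / 1.659e21 = 7.29e-8.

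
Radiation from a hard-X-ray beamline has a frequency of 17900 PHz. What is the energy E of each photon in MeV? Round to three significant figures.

In SI units: f = 17900 PHz = 1.79 × 10^19 Hz.
For a photon E = hf, so E = 1.186 × 10^-14 J.
Converting to MeV: E = 0.07403 MeV ≈ 0.0740 MeV.

0.0740 MeV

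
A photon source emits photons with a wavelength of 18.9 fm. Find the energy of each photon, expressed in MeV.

65.6 MeV

Convert to SI: λ = 18.9 fm = 1.89·10^-14 m.
The photon relation is E = hc/λ, giving E = 1.051·10^-11 J.
Converting to MeV: E = 65.60 MeV ≈ 65.6 MeV.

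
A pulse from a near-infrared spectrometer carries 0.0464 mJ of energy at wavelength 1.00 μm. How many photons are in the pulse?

Per-photon energy: E = 1.986e-19 J (from wavelength = 1.00 μm).
N = E_total / E_photon = 4.64e-5 J / 1.986e-19 J = 2.34e14.

2.34e14 photons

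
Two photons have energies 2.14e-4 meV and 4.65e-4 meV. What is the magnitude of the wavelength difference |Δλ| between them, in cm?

Using λ = hc/E: λ₁ = 5.794 m, λ₂ = 2.666 m.
|Δλ| = |5.794 − 2.666| = 3.13 m = 313 cm.

313 cm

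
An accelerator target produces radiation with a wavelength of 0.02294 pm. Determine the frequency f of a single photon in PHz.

Convert to SI: λ = 0.02294 pm = 2.294·10^-14 m.
The photon relation is f = c/λ, giving f = 1.307·10^22 Hz.
Converting to PHz: f = 1.307·10^7 PHz ≈ 1.31·10^7 PHz.

1.31·10^7 PHz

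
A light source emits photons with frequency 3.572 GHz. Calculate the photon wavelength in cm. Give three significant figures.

Convert to SI: f = 3.572 GHz = 3.572e9 Hz.
The photon relation is λ = c/f, giving λ = 0.08393 m.
Converting to cm: λ = 8.393 cm ≈ 8.39 cm.

8.39 cm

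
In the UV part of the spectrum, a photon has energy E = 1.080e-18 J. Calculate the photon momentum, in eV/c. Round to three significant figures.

Use c = 2.99792458e8 m/s, 1 eV = 1.602176634e-19 J.
Since p = E/c for a photon, p = 3.602e-27 kg·m/s.
Converting to eV/c: p = 6.741 eV/c ≈ 6.74 eV/c.

6.74 eV/c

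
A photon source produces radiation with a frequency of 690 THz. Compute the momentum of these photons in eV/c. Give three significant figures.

2.85 eV/c

Take h = 6.62607015e-34 J·s, c = 2.99792458e8 m/s, 1 eV = 1.602176634e-19 J.
First convert: f = 690 THz = 6.9e14 Hz.
Apply p = hf/c: p = 1.525e-27 kg·m/s.
Converting to eV/c: p = 2.854 eV/c ≈ 2.85 eV/c.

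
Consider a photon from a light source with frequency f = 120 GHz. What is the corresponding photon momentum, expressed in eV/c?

Convert to SI: f = 120 GHz = 1.20e11 Hz.
The photon relation is p = hf/c, giving p = 2.652e-31 kg·m/s.
Converting to eV/c: p = 4.963e-4 eV/c ≈ 4.96e-4 eV/c.

4.96e-4 eV/c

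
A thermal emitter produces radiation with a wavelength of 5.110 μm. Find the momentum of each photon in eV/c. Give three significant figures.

0.243 eV/c

Convert to SI: λ = 5.110 μm = 5.110 × 10^-6 m.
Since p = h/λ for a photon, p = 1.297 × 10^-28 kg·m/s.
Converting to eV/c: p = 0.2426 eV/c ≈ 0.243 eV/c.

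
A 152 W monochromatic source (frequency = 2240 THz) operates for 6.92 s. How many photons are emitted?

Total energy: E_total = P·t = 152 × 6.92 = 1052 J.
Per-photon energy: E = 1.484 × 10^-18 J.
N = E_total / E_photon = 7.09 × 10^20.

7.09 × 10^20 photons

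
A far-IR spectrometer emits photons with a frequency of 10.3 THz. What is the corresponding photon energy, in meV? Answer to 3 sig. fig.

42.6 meV

In SI units: f = 10.3 THz = 1.03·10^13 Hz.
Apply E = hf: E = 6.825·10^-21 J.
Converting to meV: E = 42.60 meV ≈ 42.6 meV.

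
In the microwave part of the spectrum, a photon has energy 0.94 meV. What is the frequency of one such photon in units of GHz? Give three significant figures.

In SI units: E = 0.94 meV = 1.5060 × 10^-22 J.
The photon relation is f = E/h, giving f = 2.273 × 10^11 Hz.
Converting to GHz: f = 227.3 GHz ≈ 227 GHz.

227 GHz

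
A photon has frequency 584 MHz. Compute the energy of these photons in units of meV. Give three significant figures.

In SI units: f = 584 MHz = 5.84e8 Hz.
Apply E = hf: E = 3.870e-25 J.
Converting to meV: E = 0.002415 meV ≈ 2.42e-3 meV.

2.42e-3 meV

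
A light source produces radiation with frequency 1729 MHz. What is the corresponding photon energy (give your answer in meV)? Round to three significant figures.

Convert to SI: f = 1729 MHz = 1.729 × 10^9 Hz.
The photon relation is E = hf, giving E = 1.146 × 10^-24 J.
Converting to meV: E = 0.007151 meV ≈ 7.15 × 10^-3 meV.

7.15 × 10^-3 meV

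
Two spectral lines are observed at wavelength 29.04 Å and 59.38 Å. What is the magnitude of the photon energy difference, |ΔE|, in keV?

Using E = hc/λ: E₁ = 6.8404 × 10^-17 J, E₂ = 3.3453 × 10^-17 J.
|ΔE| = |6.8404 × 10^-17 − 3.3453 × 10^-17| = 3.50 × 10^-17 J = 0.218 keV.

0.218 keV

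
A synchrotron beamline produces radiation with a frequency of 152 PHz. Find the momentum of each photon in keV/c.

0.629 keV/c

Convert to SI: f = 152 PHz = 1.52·10^17 Hz.
Since p = hf/c for a photon, p = 3.360·10^-25 kg·m/s.
Converting to keV/c: p = 0.6286 keV/c ≈ 0.629 keV/c.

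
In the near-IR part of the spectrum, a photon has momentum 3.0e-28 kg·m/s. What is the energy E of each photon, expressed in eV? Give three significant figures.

(c = 2.99792458e8 m/s, 1 eV = 1.602176634e-19 J.)
For a photon E = pc, so E = 8.994e-20 J.
Converting to eV: E = 0.5613 eV ≈ 0.561 eV.

0.561 eV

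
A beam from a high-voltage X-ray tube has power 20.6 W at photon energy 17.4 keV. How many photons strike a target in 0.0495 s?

Total energy: E_total = P·t = 20.6 × 0.0495 = 1.020 J.
Per-photon energy: E = 2.788 × 10^-15 J.
N = E_total / E_photon = 3.66 × 10^14.

3.66 × 10^14 photons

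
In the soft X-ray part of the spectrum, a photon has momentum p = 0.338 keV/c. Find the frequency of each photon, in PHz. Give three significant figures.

81.7 PHz

Use h = 6.62607015e-34 J·s, c = 2.99792458e8 m/s, 1 eV = 1.602176634e-19 J.
First convert: p = 0.338 keV/c = 1.8064e-25 kg·m/s.
Apply f = pc/h: f = 8.173e16 Hz.
Converting to PHz: f = 81.73 PHz ≈ 81.7 PHz.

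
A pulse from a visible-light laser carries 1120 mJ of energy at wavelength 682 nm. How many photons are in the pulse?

3.85 × 10^18 photons

Per-photon energy: E = 2.913 × 10^-19 J (from wavelength = 682 nm).
N = E_total / E_photon = 1.12 J / 2.913 × 10^-19 J = 3.85 × 10^18.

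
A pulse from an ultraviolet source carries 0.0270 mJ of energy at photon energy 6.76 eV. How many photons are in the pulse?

2.49e13 photons

Per-photon energy: E = 1.083e-18 J (from energy = 6.76 eV).
N = E_total / E_photon = 2.70e-5 J / 1.083e-18 J = 2.49e13.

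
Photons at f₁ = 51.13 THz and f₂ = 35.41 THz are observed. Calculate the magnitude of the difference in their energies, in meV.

Using E = hf: E₁ = 3.3879e-20 J, E₂ = 2.3463e-20 J.
|ΔE| = |3.3879e-20 − 2.3463e-20| = 1.04e-20 J = 65.0 meV.

65.0 meV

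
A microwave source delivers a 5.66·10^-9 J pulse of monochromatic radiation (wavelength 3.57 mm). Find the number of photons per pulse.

1.02·10^14 photons

Per-photon energy: E = 5.564·10^-23 J (from wavelength = 3.57 mm).
N = E_total / E_photon = 5.66·10^-9 J / 5.564·10^-23 J = 1.02·10^14.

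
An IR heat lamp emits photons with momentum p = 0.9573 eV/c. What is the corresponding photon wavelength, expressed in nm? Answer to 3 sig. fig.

First convert: p = 0.9573 eV/c = 5.1161e-28 kg·m/s.
The photon relation is λ = h/p, giving λ = 1.295e-6 m.
Converting to nm: λ = 1295 nm ≈ 1300 nm.

1300 nm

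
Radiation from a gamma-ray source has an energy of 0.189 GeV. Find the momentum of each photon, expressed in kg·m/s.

1.01·10^-19 kg·m/s

Use c = 2.99792458·10^8 m/s, 1 eV = 1.602176634·10^-19 J.
In SI units: E = 0.189 GeV = 3.0281·10^-11 J.
For a photon p = E/c, so p = 1.010·10^-19 kg·m/s.
So p ≈ 1.01·10^-19 kg·m/s.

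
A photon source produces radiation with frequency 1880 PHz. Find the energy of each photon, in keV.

7.78 keV

Use h = 6.62607015e-34 J·s, 1 eV = 1.602176634e-19 J.
In SI units: f = 1880 PHz = 1.88e18 Hz.
Since E = hf for a photon, E = 1.246e-15 J.
Converting to keV: E = 7.775 keV ≈ 7.78 keV.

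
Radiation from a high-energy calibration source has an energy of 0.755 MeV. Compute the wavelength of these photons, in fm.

1640 fm

In SI units: E = 0.755 MeV = 1.2096 × 10^-13 J.
Since λ = hc/E for a photon, λ = 1.642 × 10^-12 m.
Converting to fm: λ = 1642 fm ≈ 1640 fm.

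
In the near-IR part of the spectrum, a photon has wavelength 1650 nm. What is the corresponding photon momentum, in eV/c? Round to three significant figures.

0.751 eV/c

Convert to SI: λ = 1650 nm = 1.65 × 10^-6 m.
Apply p = h/λ: p = 4.016 × 10^-28 kg·m/s.
Converting to eV/c: p = 0.7514 eV/c ≈ 0.751 eV/c.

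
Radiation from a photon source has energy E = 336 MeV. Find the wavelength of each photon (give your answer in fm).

3.69 fm

Use h = 6.62607015 × 10^-34 J·s, c = 2.99792458 × 10^8 m/s, 1 eV = 1.602176634 × 10^-19 J.
First convert: E = 336 MeV = 5.3833 × 10^-11 J.
The photon relation is λ = hc/E, giving λ = 3.690 × 10^-15 m.
Converting to fm: λ = 3.690 fm ≈ 3.69 fm.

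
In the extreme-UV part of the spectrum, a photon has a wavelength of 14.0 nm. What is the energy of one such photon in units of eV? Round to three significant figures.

Take h = 6.62607015e-34 J·s, c = 2.99792458e8 m/s, 1 eV = 1.602176634e-19 J.
Convert to SI: λ = 14.0 nm = 1.40e-8 m.
Since E = hc/λ for a photon, E = 1.419e-17 J.
Converting to eV: E = 88.56 eV ≈ 88.6 eV.

88.6 eV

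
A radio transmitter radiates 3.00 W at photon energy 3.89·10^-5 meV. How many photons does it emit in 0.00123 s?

Total energy: E_total = P·t = 3.00 × 0.00123 = 0.003690 J.
Per-photon energy: E = 6.232·10^-27 J.
N = E_total / E_photon = 5.92·10^23.

5.92·10^23 photons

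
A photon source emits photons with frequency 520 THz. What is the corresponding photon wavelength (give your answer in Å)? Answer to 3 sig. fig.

5770 Å

Take c = 2.99792458e8 m/s.
First convert: f = 520 THz = 5.2e14 Hz.
Apply λ = c/f: λ = 5.765e-7 m.
Converting to Å: λ = 5765 Å ≈ 5770 Å.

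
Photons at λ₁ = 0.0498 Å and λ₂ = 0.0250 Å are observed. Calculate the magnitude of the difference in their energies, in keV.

247 keV

Using E = hc/λ: E₁ = 3.989 × 10^-14 J, E₂ = 7.946 × 10^-14 J.
|ΔE| = |3.989 × 10^-14 − 7.946 × 10^-14| = 3.96 × 10^-14 J = 247 keV.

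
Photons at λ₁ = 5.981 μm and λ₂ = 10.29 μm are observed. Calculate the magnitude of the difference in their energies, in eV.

Using E = hc/λ: E₁ = 3.3213e-20 J, E₂ = 1.9305e-20 J.
|ΔE| = |3.3213e-20 − 1.9305e-20| = 1.39e-20 J = 0.0868 eV.

0.0868 eV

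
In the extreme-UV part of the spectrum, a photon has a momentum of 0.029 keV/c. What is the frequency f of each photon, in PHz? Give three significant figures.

(h = 6.62607015 × 10^-34 J·s, c = 2.99792458 × 10^8 m/s, 1 eV = 1.602176634 × 10^-19 J.)
Convert to SI: p = 0.029 keV/c = 1.5498 × 10^-26 kg·m/s.
The photon relation is f = pc/h, giving f = 7.012 × 10^15 Hz.
Converting to PHz: f = 7.012 PHz ≈ 7.01 PHz.

7.01 PHz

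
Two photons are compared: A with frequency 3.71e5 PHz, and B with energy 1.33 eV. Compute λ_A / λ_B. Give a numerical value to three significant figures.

λ_A = 8.081e-13 m (from frequency = 3.71e5 PHz, via λ = c/f).
λ_B = 9.322e-7 m (from energy = 1.33 eV, via λ = hc/E).
Ratio = 8.081e-13 / 9.322e-7 = 8.67e-7.

8.67e-7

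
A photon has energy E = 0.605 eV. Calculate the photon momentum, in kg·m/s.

3.23 × 10^-28 kg·m/s

Use c = 2.99792458 × 10^8 m/s, 1 eV = 1.602176634 × 10^-19 J.
First convert: E = 0.605 eV = 9.6932 × 10^-20 J.
For a photon p = E/c, so p = 3.233 × 10^-28 kg·m/s.
So p ≈ 3.23 × 10^-28 kg·m/s.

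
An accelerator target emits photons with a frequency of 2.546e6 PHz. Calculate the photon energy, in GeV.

In SI units: f = 2.546e6 PHz = 2.546e21 Hz.
The photon relation is E = hf, giving E = 1.687e-12 J.
Converting to GeV: E = 0.01053 GeV ≈ 0.0105 GeV.

0.0105 GeV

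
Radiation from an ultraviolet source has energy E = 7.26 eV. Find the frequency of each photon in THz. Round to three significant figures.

First convert: E = 7.26 eV = 1.1632 × 10^-18 J.
Since f = E/h for a photon, f = 1.755 × 10^15 Hz.
Converting to THz: f = 1755 THz ≈ 1760 THz.

1760 THz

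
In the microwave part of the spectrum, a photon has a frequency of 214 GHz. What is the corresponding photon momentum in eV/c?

8.85·10^-4 eV/c

(h = 6.62607015·10^-34 J·s, c = 2.99792458·10^8 m/s, 1 eV = 1.602176634·10^-19 J.)
In SI units: f = 214 GHz = 2.14·10^11 Hz.
For a photon p = hf/c, so p = 4.730·10^-31 kg·m/s.
Converting to eV/c: p = 8.850·10^-4 eV/c ≈ 8.85·10^-4 eV/c.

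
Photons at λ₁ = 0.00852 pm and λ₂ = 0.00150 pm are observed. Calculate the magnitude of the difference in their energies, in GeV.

0.681 GeV

Using E = hc/λ: E₁ = 2.332 × 10^-11 J, E₂ = 1.324 × 10^-10 J.
|ΔE| = |2.332 × 10^-11 − 1.324 × 10^-10| = 1.09 × 10^-10 J = 0.681 GeV.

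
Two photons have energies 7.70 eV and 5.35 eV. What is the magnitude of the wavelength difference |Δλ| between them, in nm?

Using λ = hc/E: λ₁ = 1.610 × 10^-7 m, λ₂ = 2.317 × 10^-7 m.
|Δλ| = |1.610 × 10^-7 − 2.317 × 10^-7| = 7.07 × 10^-8 m = 70.7 nm.

70.7 nm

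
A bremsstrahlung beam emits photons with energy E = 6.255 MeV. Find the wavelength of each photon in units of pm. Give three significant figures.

(h = 6.62607015e-34 J·s, c = 2.99792458e8 m/s, 1 eV = 1.602176634e-19 J.)
Convert to SI: E = 6.255 MeV = 1.0022e-12 J.
Since λ = hc/E for a photon, λ = 1.982e-13 m.
Converting to pm: λ = 0.1982 pm ≈ 0.198 pm.

0.198 pm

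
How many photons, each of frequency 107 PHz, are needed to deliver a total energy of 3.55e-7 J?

5.01e9 photons

Per-photon energy: E = 7.090e-17 J (from frequency = 107 PHz).
N = E_total / E_photon = 3.55e-7 J / 7.090e-17 J = 5.01e9.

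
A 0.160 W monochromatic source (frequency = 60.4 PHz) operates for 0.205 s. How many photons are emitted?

Total energy: E_total = P·t = 0.160 × 0.205 = 0.03280 J.
Per-photon energy: E = 4.002e-17 J.
N = E_total / E_photon = 8.20e14.

8.20e14 photons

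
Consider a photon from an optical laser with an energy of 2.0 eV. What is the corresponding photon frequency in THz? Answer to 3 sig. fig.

484 THz

Convert to SI: E = 2.0 eV = 3.2044e-19 J.
For a photon f = E/h, so f = 4.836e14 Hz.
Converting to THz: f = 483.6 THz ≈ 484 THz.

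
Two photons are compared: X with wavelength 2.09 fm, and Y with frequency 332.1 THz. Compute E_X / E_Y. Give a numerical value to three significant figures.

E_X = 9.505e-11 J (from wavelength = 2.09 fm, via E = hc/λ).
E_Y = 2.201e-19 J (from frequency = 332.1 THz, via E = hf).
Ratio = 9.505e-11 / 2.201e-19 = 4.32e8.

4.32e8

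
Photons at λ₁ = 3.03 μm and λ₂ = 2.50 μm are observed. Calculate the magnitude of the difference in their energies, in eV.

Using E = hc/λ: E₁ = 6.556e-20 J, E₂ = 7.946e-20 J.
|ΔE| = |6.556e-20 − 7.946e-20| = 1.39e-20 J = 0.0867 eV.

0.0867 eV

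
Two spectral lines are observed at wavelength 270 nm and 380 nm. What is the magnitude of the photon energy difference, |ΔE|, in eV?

Using E = hc/λ: E₁ = 7.357 × 10^-19 J, E₂ = 5.227 × 10^-19 J.
|ΔE| = |7.357 × 10^-19 − 5.227 × 10^-19| = 2.13 × 10^-19 J = 1.33 eV.

1.33 eV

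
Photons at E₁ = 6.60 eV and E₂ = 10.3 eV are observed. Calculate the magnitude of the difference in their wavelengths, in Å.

675 Å

Using λ = hc/E: λ₁ = 1.879e-7 m, λ₂ = 1.204e-7 m.
|Δλ| = |1.879e-7 − 1.204e-7| = 6.75e-8 m = 675 Å.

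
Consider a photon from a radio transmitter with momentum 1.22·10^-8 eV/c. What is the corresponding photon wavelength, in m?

First convert: p = 1.22·10^-8 eV/c = 6.5200·10^-36 kg·m/s.
Apply λ = h/p: λ = 101.6 m.
So λ ≈ 102 m.

102 m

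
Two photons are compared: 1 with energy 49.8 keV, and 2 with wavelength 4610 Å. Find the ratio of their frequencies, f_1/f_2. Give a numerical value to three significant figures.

1.85e4

f_1 = 1.204e19 Hz (from energy = 49.8 keV, via f = E/h).
f_2 = 6.503e14 Hz (from wavelength = 4610 Å, via f = c/λ).
Ratio = 1.204e19 / 6.503e14 = 1.85e4.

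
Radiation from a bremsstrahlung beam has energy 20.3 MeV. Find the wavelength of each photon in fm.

Use h = 6.62607015e-34 J·s, c = 2.99792458e8 m/s, 1 eV = 1.602176634e-19 J.
First convert: E = 20.3 MeV = 3.2524e-12 J.
Since λ = hc/E for a photon, λ = 6.108e-14 m.
Converting to fm: λ = 61.08 fm ≈ 61.1 fm.

61.1 fm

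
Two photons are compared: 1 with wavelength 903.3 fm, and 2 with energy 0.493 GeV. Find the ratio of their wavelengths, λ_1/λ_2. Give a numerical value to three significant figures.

λ_1 = 9.033 × 10^-13 m (from wavelength = 903.3 fm, via λ given directly).
λ_2 = 2.515 × 10^-15 m (from energy = 0.493 GeV, via λ = hc/E).
Ratio = 9.033 × 10^-13 / 2.515 × 10^-15 = 359.

359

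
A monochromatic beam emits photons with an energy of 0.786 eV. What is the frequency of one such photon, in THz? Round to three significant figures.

190 THz

(h = 6.62607015·10^-34 J·s, 1 eV = 1.602176634·10^-19 J.)
In SI units: E = 0.786 eV = 1.2593·10^-19 J.
Apply f = E/h: f = 1.901·10^14 Hz.
Converting to THz: f = 190.1 THz ≈ 190 THz.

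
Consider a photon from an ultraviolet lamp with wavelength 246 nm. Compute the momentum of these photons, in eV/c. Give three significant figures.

Take h = 6.62607015 × 10^-34 J·s, c = 2.99792458 × 10^8 m/s, 1 eV = 1.602176634 × 10^-19 J.
First convert: λ = 246 nm = 2.46 × 10^-7 m.
The photon relation is p = h/λ, giving p = 2.694 × 10^-27 kg·m/s.
Converting to eV/c: p = 5.040 eV/c ≈ 5.04 eV/c.

5.04 eV/c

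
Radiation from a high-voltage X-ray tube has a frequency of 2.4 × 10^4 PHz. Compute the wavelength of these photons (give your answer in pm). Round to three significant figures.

12.5 pm

First convert: f = 2.4 × 10^4 PHz = 2.4 × 10^19 Hz.
The photon relation is λ = c/f, giving λ = 1.249 × 10^-11 m.
Converting to pm: λ = 12.49 pm ≈ 12.5 pm.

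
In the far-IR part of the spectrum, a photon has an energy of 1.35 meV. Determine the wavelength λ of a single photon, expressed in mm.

0.918 mm

First convert: E = 1.35 meV = 2.1629 × 10^-22 J.
For a photon λ = hc/E, so λ = 9.184 × 10^-4 m.
Converting to mm: λ = 0.9184 mm ≈ 0.918 mm.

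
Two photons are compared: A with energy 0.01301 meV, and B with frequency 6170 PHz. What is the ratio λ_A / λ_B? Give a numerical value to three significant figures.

λ_A = 0.09530 m (from energy = 0.01301 meV, via λ = hc/E).
λ_B = 4.859e-11 m (from frequency = 6170 PHz, via λ = c/f).
Ratio = 0.09530 / 4.859e-11 = 1.96e9.

1.96e9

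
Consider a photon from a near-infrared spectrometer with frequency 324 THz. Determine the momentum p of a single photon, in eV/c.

In SI units: f = 324 THz = 3.24 × 10^14 Hz.
The photon relation is p = hf/c, giving p = 7.161 × 10^-28 kg·m/s.
Converting to eV/c: p = 1.340 eV/c ≈ 1.34 eV/c.

1.34 eV/c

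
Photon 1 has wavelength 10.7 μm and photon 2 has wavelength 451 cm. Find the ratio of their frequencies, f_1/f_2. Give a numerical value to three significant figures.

f_1 = 2.802·10^13 Hz (from wavelength = 10.7 μm, via f = c/λ).
f_2 = 6.647·10^7 Hz (from wavelength = 451 cm, via f = c/λ).
Ratio = 2.802·10^13 / 6.647·10^7 = 4.21·10^5.

4.21·10^5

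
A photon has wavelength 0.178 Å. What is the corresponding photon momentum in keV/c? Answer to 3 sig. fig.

Take h = 6.62607015 × 10^-34 J·s, c = 2.99792458 × 10^8 m/s, 1 eV = 1.602176634 × 10^-19 J.
In SI units: λ = 0.178 Å = 1.78 × 10^-11 m.
Apply p = h/λ: p = 3.723 × 10^-23 kg·m/s.
Converting to keV/c: p = 69.65 keV/c ≈ 69.7 keV/c.

69.7 keV/c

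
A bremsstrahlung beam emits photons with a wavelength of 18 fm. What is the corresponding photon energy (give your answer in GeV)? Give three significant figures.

Take h = 6.62607015e-34 J·s, c = 2.99792458e8 m/s, 1 eV = 1.602176634e-19 J.
Convert to SI: λ = 18 fm = 1.8e-14 m.
The photon relation is E = hc/λ, giving E = 1.104e-11 J.
Converting to GeV: E = 0.06888 GeV ≈ 0.0689 GeV.

0.0689 GeV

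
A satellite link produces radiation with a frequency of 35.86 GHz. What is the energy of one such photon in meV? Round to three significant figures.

0.148 meV

(h = 6.62607015·10^-34 J·s, 1 eV = 1.602176634·10^-19 J.)
First convert: f = 35.86 GHz = 3.586·10^10 Hz.
Apply E = hf: E = 2.376·10^-23 J.
Converting to meV: E = 0.1483 meV ≈ 0.148 meV.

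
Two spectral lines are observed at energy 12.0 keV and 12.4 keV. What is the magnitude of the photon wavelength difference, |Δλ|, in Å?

Using λ = hc/E: λ₁ = 1.033 × 10^-10 m, λ₂ = 9.999 × 10^-11 m.
|Δλ| = |1.033 × 10^-10 − 9.999 × 10^-11| = 3.33 × 10^-12 m = 0.0333 Å.

0.0333 Å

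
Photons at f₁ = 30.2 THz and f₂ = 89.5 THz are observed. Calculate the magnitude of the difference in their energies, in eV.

0.245 eV

Using E = hf: E₁ = 2.001e-20 J, E₂ = 5.930e-20 J.
|ΔE| = |2.001e-20 − 5.930e-20| = 3.93e-20 J = 0.245 eV.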